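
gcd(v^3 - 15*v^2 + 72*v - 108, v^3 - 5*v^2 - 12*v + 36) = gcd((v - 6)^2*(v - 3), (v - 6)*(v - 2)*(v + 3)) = v - 6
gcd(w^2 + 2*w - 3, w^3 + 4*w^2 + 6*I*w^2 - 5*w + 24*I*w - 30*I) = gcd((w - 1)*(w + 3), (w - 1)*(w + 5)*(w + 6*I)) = w - 1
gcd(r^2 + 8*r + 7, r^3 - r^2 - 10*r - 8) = r + 1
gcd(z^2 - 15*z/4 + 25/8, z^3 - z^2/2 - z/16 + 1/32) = 1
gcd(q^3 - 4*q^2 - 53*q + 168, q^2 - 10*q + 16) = q - 8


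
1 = 1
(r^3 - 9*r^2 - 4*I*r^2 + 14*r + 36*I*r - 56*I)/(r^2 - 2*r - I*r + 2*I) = (r^2 - r*(7 + 4*I) + 28*I)/(r - I)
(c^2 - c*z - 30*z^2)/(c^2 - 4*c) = (c^2 - c*z - 30*z^2)/(c*(c - 4))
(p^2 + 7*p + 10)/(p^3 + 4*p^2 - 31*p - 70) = (p + 5)/(p^2 + 2*p - 35)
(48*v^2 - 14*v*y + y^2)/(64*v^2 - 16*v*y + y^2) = (-6*v + y)/(-8*v + y)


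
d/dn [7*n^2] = 14*n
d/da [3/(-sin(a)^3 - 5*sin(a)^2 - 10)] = 3*(3*sin(a) + 10)*sin(a)*cos(a)/(sin(a)^3 + 5*sin(a)^2 + 10)^2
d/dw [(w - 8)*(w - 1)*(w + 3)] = 3*w^2 - 12*w - 19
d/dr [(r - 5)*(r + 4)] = 2*r - 1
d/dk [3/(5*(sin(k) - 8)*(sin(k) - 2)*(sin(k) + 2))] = 3*(-3*sin(k)^2 + 16*sin(k) + 4)*cos(k)/(5*(sin(k) - 8)^2*(sin(k) - 2)^2*(sin(k) + 2)^2)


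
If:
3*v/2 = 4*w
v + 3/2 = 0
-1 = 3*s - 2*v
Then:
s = -4/3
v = -3/2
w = -9/16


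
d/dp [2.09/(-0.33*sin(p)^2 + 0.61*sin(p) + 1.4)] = (1.3794*sin(p) - 1.2749)*cos(p)/(-0.33*sin(p)^2 + 0.61*sin(p) + 1.4)^2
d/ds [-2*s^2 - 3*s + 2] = -4*s - 3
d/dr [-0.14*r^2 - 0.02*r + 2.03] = -0.28*r - 0.02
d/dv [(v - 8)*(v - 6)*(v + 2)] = 3*v^2 - 24*v + 20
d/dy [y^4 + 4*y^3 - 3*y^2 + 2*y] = 4*y^3 + 12*y^2 - 6*y + 2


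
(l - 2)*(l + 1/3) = l^2 - 5*l/3 - 2/3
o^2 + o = o*(o + 1)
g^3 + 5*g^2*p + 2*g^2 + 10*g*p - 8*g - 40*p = (g - 2)*(g + 4)*(g + 5*p)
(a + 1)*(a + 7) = a^2 + 8*a + 7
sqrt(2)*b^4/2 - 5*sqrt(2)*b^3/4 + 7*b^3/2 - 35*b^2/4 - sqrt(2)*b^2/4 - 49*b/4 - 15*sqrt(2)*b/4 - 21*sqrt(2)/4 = (b - 7/2)*(b + 1)*(b + 3*sqrt(2))*(sqrt(2)*b/2 + 1/2)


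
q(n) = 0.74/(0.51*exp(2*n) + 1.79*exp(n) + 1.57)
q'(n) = 0.74*(-1.02*exp(2*n) - 1.79*exp(n))/(0.51*exp(2*n) + 1.79*exp(n) + 1.57)^2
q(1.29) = 0.05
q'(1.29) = -0.07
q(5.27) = 0.00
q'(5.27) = -0.00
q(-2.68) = 0.44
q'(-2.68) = -0.03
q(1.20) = 0.06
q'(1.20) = -0.07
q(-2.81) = 0.44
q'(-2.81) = -0.03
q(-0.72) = 0.29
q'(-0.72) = -0.13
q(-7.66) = 0.47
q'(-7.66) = -0.00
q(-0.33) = 0.24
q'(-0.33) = -0.14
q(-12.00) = 0.47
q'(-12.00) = 0.00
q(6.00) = 0.00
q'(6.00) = 0.00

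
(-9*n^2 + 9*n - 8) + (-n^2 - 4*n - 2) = -10*n^2 + 5*n - 10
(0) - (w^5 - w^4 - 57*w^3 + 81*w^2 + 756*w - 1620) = -w^5 + w^4 + 57*w^3 - 81*w^2 - 756*w + 1620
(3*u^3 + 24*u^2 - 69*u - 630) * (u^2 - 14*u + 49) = 3*u^5 - 18*u^4 - 258*u^3 + 1512*u^2 + 5439*u - 30870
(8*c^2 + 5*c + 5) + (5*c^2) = 13*c^2 + 5*c + 5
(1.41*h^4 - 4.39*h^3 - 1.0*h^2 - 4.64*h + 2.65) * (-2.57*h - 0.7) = -3.6237*h^5 + 10.2953*h^4 + 5.643*h^3 + 12.6248*h^2 - 3.5625*h - 1.855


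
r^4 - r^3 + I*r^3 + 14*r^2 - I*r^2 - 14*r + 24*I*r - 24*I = (r - 1)*(r - 4*I)*(r + 2*I)*(r + 3*I)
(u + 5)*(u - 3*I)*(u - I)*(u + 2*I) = u^4 + 5*u^3 - 2*I*u^3 + 5*u^2 - 10*I*u^2 + 25*u - 6*I*u - 30*I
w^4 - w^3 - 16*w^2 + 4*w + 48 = (w - 4)*(w - 2)*(w + 2)*(w + 3)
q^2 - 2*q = q*(q - 2)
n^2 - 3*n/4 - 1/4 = (n - 1)*(n + 1/4)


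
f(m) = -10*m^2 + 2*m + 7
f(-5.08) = -261.22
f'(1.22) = -22.40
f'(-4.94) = 100.80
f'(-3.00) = 62.00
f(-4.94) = -246.92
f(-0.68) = 1.02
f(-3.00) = -89.00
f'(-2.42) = 50.40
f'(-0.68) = 15.60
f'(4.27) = -83.40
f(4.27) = -166.79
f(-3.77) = -142.67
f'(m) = 2 - 20*m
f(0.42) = 6.08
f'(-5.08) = 103.60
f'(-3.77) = 77.40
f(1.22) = -5.44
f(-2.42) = -56.40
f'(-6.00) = 122.00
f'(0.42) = -6.40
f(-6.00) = -365.00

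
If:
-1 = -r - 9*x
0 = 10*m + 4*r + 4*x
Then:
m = 16*x/5 - 2/5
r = 1 - 9*x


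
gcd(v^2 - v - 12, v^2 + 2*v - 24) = v - 4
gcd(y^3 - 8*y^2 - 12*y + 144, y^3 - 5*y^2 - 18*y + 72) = y^2 - 2*y - 24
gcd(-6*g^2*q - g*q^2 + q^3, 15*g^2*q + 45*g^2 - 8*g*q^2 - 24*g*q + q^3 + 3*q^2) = -3*g + q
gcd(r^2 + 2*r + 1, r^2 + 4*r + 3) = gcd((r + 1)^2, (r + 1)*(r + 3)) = r + 1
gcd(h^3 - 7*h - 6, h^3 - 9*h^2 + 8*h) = 1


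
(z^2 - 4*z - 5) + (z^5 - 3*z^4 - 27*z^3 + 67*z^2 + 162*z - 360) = z^5 - 3*z^4 - 27*z^3 + 68*z^2 + 158*z - 365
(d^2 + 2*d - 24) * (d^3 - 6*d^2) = d^5 - 4*d^4 - 36*d^3 + 144*d^2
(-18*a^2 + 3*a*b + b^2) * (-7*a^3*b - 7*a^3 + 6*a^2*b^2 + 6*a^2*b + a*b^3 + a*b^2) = 126*a^5*b + 126*a^5 - 129*a^4*b^2 - 129*a^4*b - 7*a^3*b^3 - 7*a^3*b^2 + 9*a^2*b^4 + 9*a^2*b^3 + a*b^5 + a*b^4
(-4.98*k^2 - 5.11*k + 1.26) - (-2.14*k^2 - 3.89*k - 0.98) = -2.84*k^2 - 1.22*k + 2.24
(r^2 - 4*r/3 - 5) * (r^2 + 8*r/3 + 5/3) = r^4 + 4*r^3/3 - 62*r^2/9 - 140*r/9 - 25/3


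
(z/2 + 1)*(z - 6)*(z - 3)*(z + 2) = z^4/2 - 5*z^3/2 - 7*z^2 + 18*z + 36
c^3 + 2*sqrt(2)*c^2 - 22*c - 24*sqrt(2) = (c - 3*sqrt(2))*(c + sqrt(2))*(c + 4*sqrt(2))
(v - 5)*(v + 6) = v^2 + v - 30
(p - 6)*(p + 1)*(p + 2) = p^3 - 3*p^2 - 16*p - 12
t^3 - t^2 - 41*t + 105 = (t - 5)*(t - 3)*(t + 7)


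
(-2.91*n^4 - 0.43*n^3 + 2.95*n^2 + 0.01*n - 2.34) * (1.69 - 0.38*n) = 1.1058*n^5 - 4.7545*n^4 - 1.8477*n^3 + 4.9817*n^2 + 0.9061*n - 3.9546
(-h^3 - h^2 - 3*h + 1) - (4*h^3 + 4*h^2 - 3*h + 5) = -5*h^3 - 5*h^2 - 4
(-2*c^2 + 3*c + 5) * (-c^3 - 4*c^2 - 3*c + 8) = 2*c^5 + 5*c^4 - 11*c^3 - 45*c^2 + 9*c + 40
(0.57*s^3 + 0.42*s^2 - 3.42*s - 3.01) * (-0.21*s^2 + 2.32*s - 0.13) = -0.1197*s^5 + 1.2342*s^4 + 1.6185*s^3 - 7.3569*s^2 - 6.5386*s + 0.3913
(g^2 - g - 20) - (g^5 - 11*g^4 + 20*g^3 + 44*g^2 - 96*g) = -g^5 + 11*g^4 - 20*g^3 - 43*g^2 + 95*g - 20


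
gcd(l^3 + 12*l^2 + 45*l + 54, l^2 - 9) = l + 3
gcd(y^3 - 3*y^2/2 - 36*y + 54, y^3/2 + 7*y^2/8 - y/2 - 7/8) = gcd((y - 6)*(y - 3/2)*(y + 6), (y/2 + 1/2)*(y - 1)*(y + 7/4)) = 1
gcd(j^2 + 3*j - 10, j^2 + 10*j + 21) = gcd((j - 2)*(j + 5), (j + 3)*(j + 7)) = 1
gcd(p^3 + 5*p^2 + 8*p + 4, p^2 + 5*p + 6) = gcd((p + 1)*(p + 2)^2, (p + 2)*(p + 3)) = p + 2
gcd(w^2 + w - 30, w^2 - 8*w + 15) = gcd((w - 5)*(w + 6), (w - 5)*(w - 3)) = w - 5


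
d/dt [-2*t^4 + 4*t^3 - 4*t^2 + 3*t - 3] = -8*t^3 + 12*t^2 - 8*t + 3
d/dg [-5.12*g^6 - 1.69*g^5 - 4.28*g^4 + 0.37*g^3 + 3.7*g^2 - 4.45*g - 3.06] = -30.72*g^5 - 8.45*g^4 - 17.12*g^3 + 1.11*g^2 + 7.4*g - 4.45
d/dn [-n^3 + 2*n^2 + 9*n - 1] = -3*n^2 + 4*n + 9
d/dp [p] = 1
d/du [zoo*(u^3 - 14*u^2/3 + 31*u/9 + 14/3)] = zoo*(u^2 + u + 1)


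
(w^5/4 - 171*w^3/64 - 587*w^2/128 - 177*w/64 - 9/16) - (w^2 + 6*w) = w^5/4 - 171*w^3/64 - 715*w^2/128 - 561*w/64 - 9/16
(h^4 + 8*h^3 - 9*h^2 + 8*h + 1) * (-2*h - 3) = -2*h^5 - 19*h^4 - 6*h^3 + 11*h^2 - 26*h - 3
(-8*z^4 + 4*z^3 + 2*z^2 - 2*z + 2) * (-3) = 24*z^4 - 12*z^3 - 6*z^2 + 6*z - 6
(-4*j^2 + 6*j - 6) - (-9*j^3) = 9*j^3 - 4*j^2 + 6*j - 6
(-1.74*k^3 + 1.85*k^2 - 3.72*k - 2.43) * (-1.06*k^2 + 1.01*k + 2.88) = 1.8444*k^5 - 3.7184*k^4 + 0.800500000000001*k^3 + 4.1466*k^2 - 13.1679*k - 6.9984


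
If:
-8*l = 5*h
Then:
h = -8*l/5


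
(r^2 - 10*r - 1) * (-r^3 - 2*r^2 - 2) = -r^5 + 8*r^4 + 21*r^3 + 20*r + 2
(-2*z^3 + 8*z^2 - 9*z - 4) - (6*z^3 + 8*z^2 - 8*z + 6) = -8*z^3 - z - 10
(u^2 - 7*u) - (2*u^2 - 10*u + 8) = -u^2 + 3*u - 8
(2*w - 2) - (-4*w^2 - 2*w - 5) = 4*w^2 + 4*w + 3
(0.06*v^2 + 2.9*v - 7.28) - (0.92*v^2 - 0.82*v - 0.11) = -0.86*v^2 + 3.72*v - 7.17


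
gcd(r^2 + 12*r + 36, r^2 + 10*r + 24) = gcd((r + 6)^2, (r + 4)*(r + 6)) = r + 6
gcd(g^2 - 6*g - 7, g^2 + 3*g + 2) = g + 1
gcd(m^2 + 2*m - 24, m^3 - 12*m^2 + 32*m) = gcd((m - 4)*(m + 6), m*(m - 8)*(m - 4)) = m - 4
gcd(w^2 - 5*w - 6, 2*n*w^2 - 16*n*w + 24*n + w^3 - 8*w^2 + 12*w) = w - 6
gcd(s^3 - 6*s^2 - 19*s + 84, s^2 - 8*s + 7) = s - 7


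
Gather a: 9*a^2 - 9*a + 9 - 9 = 9*a^2 - 9*a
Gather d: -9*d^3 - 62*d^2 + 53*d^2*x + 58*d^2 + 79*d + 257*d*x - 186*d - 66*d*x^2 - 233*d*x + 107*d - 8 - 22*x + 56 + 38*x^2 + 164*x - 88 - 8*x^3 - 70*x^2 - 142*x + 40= -9*d^3 + d^2*(53*x - 4) + d*(-66*x^2 + 24*x) - 8*x^3 - 32*x^2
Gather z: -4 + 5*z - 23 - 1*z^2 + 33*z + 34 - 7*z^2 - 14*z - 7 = -8*z^2 + 24*z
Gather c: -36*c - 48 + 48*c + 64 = 12*c + 16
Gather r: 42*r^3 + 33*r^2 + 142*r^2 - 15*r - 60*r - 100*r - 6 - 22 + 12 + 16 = 42*r^3 + 175*r^2 - 175*r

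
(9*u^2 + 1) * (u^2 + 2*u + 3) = 9*u^4 + 18*u^3 + 28*u^2 + 2*u + 3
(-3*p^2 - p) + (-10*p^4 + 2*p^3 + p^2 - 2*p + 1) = -10*p^4 + 2*p^3 - 2*p^2 - 3*p + 1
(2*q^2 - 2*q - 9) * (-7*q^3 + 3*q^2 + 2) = -14*q^5 + 20*q^4 + 57*q^3 - 23*q^2 - 4*q - 18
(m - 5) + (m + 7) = 2*m + 2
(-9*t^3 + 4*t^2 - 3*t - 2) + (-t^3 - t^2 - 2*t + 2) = -10*t^3 + 3*t^2 - 5*t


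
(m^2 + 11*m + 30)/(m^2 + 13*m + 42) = (m + 5)/(m + 7)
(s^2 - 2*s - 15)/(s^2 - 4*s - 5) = (s + 3)/(s + 1)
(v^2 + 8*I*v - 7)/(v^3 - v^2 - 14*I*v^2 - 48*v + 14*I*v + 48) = (v^2 + 8*I*v - 7)/(v^3 + v^2*(-1 - 14*I) + v*(-48 + 14*I) + 48)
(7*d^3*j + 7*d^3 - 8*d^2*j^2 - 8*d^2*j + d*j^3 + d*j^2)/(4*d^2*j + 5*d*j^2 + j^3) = d*(7*d^2*j + 7*d^2 - 8*d*j^2 - 8*d*j + j^3 + j^2)/(j*(4*d^2 + 5*d*j + j^2))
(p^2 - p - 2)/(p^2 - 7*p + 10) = (p + 1)/(p - 5)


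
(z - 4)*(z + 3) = z^2 - z - 12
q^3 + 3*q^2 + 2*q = q*(q + 1)*(q + 2)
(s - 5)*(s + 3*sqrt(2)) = s^2 - 5*s + 3*sqrt(2)*s - 15*sqrt(2)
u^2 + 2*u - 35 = (u - 5)*(u + 7)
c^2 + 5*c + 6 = (c + 2)*(c + 3)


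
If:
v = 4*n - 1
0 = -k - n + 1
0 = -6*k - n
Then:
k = -1/5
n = 6/5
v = 19/5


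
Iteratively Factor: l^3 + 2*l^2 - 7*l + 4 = (l + 4)*(l^2 - 2*l + 1) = (l - 1)*(l + 4)*(l - 1)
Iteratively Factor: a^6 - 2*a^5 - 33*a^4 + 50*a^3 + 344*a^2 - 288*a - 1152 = (a - 3)*(a^5 + a^4 - 30*a^3 - 40*a^2 + 224*a + 384) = (a - 3)*(a + 2)*(a^4 - a^3 - 28*a^2 + 16*a + 192) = (a - 4)*(a - 3)*(a + 2)*(a^3 + 3*a^2 - 16*a - 48) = (a - 4)*(a - 3)*(a + 2)*(a + 3)*(a^2 - 16) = (a - 4)^2*(a - 3)*(a + 2)*(a + 3)*(a + 4)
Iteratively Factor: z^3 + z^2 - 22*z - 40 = (z - 5)*(z^2 + 6*z + 8) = (z - 5)*(z + 4)*(z + 2)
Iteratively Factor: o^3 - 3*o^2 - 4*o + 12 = (o + 2)*(o^2 - 5*o + 6) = (o - 2)*(o + 2)*(o - 3)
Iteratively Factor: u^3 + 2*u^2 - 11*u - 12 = (u + 1)*(u^2 + u - 12) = (u + 1)*(u + 4)*(u - 3)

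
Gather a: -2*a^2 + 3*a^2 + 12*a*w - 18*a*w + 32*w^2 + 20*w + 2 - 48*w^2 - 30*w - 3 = a^2 - 6*a*w - 16*w^2 - 10*w - 1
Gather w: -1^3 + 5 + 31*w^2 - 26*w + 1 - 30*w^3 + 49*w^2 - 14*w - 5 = -30*w^3 + 80*w^2 - 40*w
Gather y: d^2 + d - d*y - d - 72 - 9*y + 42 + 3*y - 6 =d^2 + y*(-d - 6) - 36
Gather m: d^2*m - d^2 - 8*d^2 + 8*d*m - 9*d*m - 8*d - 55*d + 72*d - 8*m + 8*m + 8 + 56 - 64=-9*d^2 + 9*d + m*(d^2 - d)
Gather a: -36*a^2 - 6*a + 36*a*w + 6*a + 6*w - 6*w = -36*a^2 + 36*a*w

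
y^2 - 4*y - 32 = (y - 8)*(y + 4)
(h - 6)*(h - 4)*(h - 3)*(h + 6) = h^4 - 7*h^3 - 24*h^2 + 252*h - 432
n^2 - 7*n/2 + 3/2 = (n - 3)*(n - 1/2)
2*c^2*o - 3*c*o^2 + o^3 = o*(-2*c + o)*(-c + o)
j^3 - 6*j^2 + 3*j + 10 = (j - 5)*(j - 2)*(j + 1)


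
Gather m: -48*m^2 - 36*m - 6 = -48*m^2 - 36*m - 6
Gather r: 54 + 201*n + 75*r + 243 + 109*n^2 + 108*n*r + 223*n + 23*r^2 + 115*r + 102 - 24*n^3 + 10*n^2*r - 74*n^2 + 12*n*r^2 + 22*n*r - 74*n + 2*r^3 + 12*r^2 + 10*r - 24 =-24*n^3 + 35*n^2 + 350*n + 2*r^3 + r^2*(12*n + 35) + r*(10*n^2 + 130*n + 200) + 375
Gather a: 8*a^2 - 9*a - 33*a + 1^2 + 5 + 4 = 8*a^2 - 42*a + 10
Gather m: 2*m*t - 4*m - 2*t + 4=m*(2*t - 4) - 2*t + 4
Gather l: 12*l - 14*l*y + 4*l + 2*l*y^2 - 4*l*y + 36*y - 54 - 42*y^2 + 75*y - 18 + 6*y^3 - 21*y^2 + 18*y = l*(2*y^2 - 18*y + 16) + 6*y^3 - 63*y^2 + 129*y - 72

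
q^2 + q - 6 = (q - 2)*(q + 3)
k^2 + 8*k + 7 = (k + 1)*(k + 7)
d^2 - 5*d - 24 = (d - 8)*(d + 3)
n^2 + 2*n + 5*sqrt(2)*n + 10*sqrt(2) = (n + 2)*(n + 5*sqrt(2))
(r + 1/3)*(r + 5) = r^2 + 16*r/3 + 5/3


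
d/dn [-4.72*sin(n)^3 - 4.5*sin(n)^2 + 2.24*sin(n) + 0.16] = (-14.16*sin(n)^2 - 9.0*sin(n) + 2.24)*cos(n)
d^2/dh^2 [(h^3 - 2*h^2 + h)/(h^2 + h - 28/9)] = 72*(144*h^3 - 567*h^2 + 777*h - 329)/(729*h^6 + 2187*h^5 - 4617*h^4 - 12879*h^3 + 14364*h^2 + 21168*h - 21952)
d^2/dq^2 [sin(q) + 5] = -sin(q)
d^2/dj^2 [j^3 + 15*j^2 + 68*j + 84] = 6*j + 30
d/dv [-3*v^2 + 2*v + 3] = 2 - 6*v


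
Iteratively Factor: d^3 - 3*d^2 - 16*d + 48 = (d - 4)*(d^2 + d - 12) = (d - 4)*(d - 3)*(d + 4)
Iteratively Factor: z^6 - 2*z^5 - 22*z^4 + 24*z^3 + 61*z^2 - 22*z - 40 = (z + 1)*(z^5 - 3*z^4 - 19*z^3 + 43*z^2 + 18*z - 40) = (z + 1)^2*(z^4 - 4*z^3 - 15*z^2 + 58*z - 40) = (z - 5)*(z + 1)^2*(z^3 + z^2 - 10*z + 8) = (z - 5)*(z + 1)^2*(z + 4)*(z^2 - 3*z + 2) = (z - 5)*(z - 2)*(z + 1)^2*(z + 4)*(z - 1)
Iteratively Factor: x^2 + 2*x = (x + 2)*(x)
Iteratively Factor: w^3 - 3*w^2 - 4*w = (w)*(w^2 - 3*w - 4) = w*(w - 4)*(w + 1)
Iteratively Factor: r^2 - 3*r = (r)*(r - 3)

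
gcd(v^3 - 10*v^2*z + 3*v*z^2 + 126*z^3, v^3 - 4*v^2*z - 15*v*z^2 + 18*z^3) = -v^2 + 3*v*z + 18*z^2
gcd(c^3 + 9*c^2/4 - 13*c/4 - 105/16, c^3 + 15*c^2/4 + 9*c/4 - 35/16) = c + 5/2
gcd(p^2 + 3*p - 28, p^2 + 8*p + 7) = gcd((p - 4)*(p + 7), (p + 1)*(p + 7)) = p + 7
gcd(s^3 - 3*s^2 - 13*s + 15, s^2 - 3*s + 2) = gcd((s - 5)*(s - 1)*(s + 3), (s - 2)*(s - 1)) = s - 1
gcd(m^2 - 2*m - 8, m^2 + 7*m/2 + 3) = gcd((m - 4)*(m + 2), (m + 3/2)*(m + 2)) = m + 2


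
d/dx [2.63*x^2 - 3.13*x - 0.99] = 5.26*x - 3.13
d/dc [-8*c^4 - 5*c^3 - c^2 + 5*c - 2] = -32*c^3 - 15*c^2 - 2*c + 5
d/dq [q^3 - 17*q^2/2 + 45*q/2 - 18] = 3*q^2 - 17*q + 45/2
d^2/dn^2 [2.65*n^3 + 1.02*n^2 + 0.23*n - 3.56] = 15.9*n + 2.04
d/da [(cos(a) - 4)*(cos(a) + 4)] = -sin(2*a)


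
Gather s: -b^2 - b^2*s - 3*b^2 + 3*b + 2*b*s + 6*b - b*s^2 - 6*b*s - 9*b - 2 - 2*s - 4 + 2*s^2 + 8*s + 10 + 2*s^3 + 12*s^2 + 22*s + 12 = -4*b^2 + 2*s^3 + s^2*(14 - b) + s*(-b^2 - 4*b + 28) + 16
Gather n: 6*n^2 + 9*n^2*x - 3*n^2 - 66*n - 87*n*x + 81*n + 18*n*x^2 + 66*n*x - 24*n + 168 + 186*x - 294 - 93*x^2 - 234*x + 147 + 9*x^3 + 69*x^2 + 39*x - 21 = n^2*(9*x + 3) + n*(18*x^2 - 21*x - 9) + 9*x^3 - 24*x^2 - 9*x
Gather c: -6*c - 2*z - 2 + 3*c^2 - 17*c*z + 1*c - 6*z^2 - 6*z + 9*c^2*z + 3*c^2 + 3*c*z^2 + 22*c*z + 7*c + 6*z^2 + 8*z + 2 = c^2*(9*z + 6) + c*(3*z^2 + 5*z + 2)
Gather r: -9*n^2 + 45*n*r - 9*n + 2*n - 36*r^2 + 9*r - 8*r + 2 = -9*n^2 - 7*n - 36*r^2 + r*(45*n + 1) + 2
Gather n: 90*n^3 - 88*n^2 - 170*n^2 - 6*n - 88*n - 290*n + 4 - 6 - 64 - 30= 90*n^3 - 258*n^2 - 384*n - 96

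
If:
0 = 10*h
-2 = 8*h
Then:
No Solution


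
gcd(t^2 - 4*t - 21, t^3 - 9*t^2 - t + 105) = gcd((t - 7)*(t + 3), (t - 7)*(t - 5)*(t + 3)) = t^2 - 4*t - 21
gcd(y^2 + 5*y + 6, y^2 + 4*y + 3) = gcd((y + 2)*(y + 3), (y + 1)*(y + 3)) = y + 3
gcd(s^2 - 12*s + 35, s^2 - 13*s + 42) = s - 7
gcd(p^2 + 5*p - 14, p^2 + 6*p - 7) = p + 7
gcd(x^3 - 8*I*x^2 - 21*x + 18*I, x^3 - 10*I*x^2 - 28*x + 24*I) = x - 2*I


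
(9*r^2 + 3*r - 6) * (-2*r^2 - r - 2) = -18*r^4 - 15*r^3 - 9*r^2 + 12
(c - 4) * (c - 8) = c^2 - 12*c + 32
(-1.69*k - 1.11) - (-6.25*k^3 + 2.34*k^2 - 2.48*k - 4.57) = 6.25*k^3 - 2.34*k^2 + 0.79*k + 3.46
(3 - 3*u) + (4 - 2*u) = 7 - 5*u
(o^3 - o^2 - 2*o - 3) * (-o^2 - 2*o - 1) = -o^5 - o^4 + 3*o^3 + 8*o^2 + 8*o + 3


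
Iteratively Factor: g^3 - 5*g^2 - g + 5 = (g - 5)*(g^2 - 1) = (g - 5)*(g + 1)*(g - 1)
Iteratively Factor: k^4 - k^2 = (k + 1)*(k^3 - k^2) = k*(k + 1)*(k^2 - k) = k^2*(k + 1)*(k - 1)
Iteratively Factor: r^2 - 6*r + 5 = (r - 5)*(r - 1)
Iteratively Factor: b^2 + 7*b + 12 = (b + 3)*(b + 4)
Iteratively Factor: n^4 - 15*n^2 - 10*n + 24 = (n + 3)*(n^3 - 3*n^2 - 6*n + 8) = (n - 4)*(n + 3)*(n^2 + n - 2) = (n - 4)*(n - 1)*(n + 3)*(n + 2)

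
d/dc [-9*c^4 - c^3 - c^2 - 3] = c*(-36*c^2 - 3*c - 2)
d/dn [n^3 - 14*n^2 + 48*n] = 3*n^2 - 28*n + 48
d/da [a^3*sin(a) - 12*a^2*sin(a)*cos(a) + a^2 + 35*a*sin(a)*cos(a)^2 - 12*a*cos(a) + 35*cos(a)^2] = a^3*cos(a) + 3*a^2*sin(a) - 12*a^2*cos(2*a) + 12*a*sin(a) - 12*a*sin(2*a) + 35*a*cos(a)/4 + 105*a*cos(3*a)/4 + 2*a + 35*sin(a)/4 - 35*sin(2*a) + 35*sin(3*a)/4 - 12*cos(a)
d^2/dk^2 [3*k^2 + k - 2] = 6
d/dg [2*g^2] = 4*g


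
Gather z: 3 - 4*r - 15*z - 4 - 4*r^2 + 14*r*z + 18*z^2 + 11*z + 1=-4*r^2 - 4*r + 18*z^2 + z*(14*r - 4)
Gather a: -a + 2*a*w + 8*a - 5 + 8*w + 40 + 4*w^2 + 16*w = a*(2*w + 7) + 4*w^2 + 24*w + 35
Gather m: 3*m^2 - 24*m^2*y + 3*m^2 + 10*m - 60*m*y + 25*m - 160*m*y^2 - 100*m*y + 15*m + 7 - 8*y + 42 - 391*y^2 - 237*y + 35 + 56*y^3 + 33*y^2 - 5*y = m^2*(6 - 24*y) + m*(-160*y^2 - 160*y + 50) + 56*y^3 - 358*y^2 - 250*y + 84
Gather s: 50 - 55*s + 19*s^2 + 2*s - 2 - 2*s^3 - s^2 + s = -2*s^3 + 18*s^2 - 52*s + 48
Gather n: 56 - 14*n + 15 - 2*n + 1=72 - 16*n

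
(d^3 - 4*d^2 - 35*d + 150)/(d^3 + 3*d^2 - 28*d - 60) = (d - 5)/(d + 2)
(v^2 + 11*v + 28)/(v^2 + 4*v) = (v + 7)/v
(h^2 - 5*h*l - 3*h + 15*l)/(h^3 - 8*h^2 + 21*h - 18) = (h - 5*l)/(h^2 - 5*h + 6)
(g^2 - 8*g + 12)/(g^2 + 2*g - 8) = (g - 6)/(g + 4)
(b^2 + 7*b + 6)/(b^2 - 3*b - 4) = (b + 6)/(b - 4)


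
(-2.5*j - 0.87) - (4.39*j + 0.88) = -6.89*j - 1.75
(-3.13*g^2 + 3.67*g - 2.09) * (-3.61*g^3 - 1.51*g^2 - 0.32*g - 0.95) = 11.2993*g^5 - 8.5224*g^4 + 3.0048*g^3 + 4.955*g^2 - 2.8177*g + 1.9855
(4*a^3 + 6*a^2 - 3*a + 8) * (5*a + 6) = 20*a^4 + 54*a^3 + 21*a^2 + 22*a + 48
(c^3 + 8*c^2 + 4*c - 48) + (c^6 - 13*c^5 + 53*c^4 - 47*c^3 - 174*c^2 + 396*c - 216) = c^6 - 13*c^5 + 53*c^4 - 46*c^3 - 166*c^2 + 400*c - 264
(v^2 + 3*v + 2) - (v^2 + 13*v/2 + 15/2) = -7*v/2 - 11/2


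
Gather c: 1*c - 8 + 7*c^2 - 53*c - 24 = 7*c^2 - 52*c - 32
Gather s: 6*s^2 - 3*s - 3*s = 6*s^2 - 6*s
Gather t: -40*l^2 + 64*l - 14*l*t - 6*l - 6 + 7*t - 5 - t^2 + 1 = -40*l^2 + 58*l - t^2 + t*(7 - 14*l) - 10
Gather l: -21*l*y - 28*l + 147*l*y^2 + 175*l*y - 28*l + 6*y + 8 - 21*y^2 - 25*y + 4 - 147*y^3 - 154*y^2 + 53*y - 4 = l*(147*y^2 + 154*y - 56) - 147*y^3 - 175*y^2 + 34*y + 8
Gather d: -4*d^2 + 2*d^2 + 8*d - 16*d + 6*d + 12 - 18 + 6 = -2*d^2 - 2*d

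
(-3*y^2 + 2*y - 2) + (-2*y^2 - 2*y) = -5*y^2 - 2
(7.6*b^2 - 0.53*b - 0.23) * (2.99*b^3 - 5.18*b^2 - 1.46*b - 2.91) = 22.724*b^5 - 40.9527*b^4 - 9.0383*b^3 - 20.1508*b^2 + 1.8781*b + 0.6693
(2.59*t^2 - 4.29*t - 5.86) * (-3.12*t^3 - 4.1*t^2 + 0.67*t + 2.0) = -8.0808*t^5 + 2.7658*t^4 + 37.6075*t^3 + 26.3317*t^2 - 12.5062*t - 11.72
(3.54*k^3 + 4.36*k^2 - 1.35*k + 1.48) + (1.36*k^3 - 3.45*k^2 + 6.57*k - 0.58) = 4.9*k^3 + 0.91*k^2 + 5.22*k + 0.9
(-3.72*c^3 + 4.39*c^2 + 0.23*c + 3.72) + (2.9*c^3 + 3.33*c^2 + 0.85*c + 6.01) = -0.82*c^3 + 7.72*c^2 + 1.08*c + 9.73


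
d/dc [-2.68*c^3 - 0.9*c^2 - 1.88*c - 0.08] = -8.04*c^2 - 1.8*c - 1.88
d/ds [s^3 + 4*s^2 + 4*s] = 3*s^2 + 8*s + 4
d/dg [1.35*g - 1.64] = 1.35000000000000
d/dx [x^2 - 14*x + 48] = 2*x - 14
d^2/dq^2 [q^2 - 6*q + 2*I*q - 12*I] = 2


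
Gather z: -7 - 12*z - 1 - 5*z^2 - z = -5*z^2 - 13*z - 8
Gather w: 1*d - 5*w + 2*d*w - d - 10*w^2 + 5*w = 2*d*w - 10*w^2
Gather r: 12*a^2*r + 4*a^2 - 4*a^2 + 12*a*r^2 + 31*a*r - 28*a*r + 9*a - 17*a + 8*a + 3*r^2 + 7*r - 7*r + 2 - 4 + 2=r^2*(12*a + 3) + r*(12*a^2 + 3*a)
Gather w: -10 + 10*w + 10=10*w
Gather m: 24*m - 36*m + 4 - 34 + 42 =12 - 12*m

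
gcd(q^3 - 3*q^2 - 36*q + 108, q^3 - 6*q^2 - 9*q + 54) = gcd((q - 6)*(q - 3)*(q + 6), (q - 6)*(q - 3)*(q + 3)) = q^2 - 9*q + 18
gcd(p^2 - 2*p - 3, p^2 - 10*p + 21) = p - 3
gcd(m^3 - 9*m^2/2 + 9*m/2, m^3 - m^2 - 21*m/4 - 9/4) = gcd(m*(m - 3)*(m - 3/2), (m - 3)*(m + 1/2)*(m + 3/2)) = m - 3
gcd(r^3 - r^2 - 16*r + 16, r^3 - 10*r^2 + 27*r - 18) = r - 1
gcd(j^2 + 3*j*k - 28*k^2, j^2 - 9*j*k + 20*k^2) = j - 4*k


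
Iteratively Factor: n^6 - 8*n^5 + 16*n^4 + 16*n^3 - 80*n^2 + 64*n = (n)*(n^5 - 8*n^4 + 16*n^3 + 16*n^2 - 80*n + 64) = n*(n - 2)*(n^4 - 6*n^3 + 4*n^2 + 24*n - 32) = n*(n - 2)^2*(n^3 - 4*n^2 - 4*n + 16) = n*(n - 2)^3*(n^2 - 2*n - 8) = n*(n - 4)*(n - 2)^3*(n + 2)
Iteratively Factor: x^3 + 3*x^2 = (x)*(x^2 + 3*x) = x^2*(x + 3)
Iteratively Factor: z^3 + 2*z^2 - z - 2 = (z + 2)*(z^2 - 1) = (z + 1)*(z + 2)*(z - 1)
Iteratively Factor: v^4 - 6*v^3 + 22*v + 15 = (v - 3)*(v^3 - 3*v^2 - 9*v - 5) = (v - 5)*(v - 3)*(v^2 + 2*v + 1) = (v - 5)*(v - 3)*(v + 1)*(v + 1)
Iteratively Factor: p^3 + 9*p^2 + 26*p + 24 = (p + 4)*(p^2 + 5*p + 6) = (p + 2)*(p + 4)*(p + 3)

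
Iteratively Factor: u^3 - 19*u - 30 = (u - 5)*(u^2 + 5*u + 6) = (u - 5)*(u + 2)*(u + 3)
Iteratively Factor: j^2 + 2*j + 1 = (j + 1)*(j + 1)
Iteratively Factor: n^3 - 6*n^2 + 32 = (n - 4)*(n^2 - 2*n - 8) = (n - 4)^2*(n + 2)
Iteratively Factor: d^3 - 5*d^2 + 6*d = (d)*(d^2 - 5*d + 6) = d*(d - 3)*(d - 2)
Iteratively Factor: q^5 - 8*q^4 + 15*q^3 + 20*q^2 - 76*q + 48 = (q - 3)*(q^4 - 5*q^3 + 20*q - 16) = (q - 3)*(q - 2)*(q^3 - 3*q^2 - 6*q + 8) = (q - 4)*(q - 3)*(q - 2)*(q^2 + q - 2) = (q - 4)*(q - 3)*(q - 2)*(q - 1)*(q + 2)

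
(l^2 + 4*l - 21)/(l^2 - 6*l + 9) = (l + 7)/(l - 3)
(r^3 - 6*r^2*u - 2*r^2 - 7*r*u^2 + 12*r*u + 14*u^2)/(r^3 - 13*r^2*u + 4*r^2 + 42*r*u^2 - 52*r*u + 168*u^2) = (r^2 + r*u - 2*r - 2*u)/(r^2 - 6*r*u + 4*r - 24*u)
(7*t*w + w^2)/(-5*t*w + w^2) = (-7*t - w)/(5*t - w)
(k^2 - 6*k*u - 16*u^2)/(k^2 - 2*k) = (k^2 - 6*k*u - 16*u^2)/(k*(k - 2))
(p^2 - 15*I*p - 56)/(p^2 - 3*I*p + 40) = (p - 7*I)/(p + 5*I)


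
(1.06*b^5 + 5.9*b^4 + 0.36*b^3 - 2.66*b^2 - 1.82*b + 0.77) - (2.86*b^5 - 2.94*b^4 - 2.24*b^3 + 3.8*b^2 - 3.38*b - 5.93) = -1.8*b^5 + 8.84*b^4 + 2.6*b^3 - 6.46*b^2 + 1.56*b + 6.7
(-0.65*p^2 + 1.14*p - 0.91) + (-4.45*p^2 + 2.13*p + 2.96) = -5.1*p^2 + 3.27*p + 2.05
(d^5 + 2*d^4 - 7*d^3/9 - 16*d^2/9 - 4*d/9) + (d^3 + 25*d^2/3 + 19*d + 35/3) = d^5 + 2*d^4 + 2*d^3/9 + 59*d^2/9 + 167*d/9 + 35/3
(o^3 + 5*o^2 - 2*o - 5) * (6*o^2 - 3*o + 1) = 6*o^5 + 27*o^4 - 26*o^3 - 19*o^2 + 13*o - 5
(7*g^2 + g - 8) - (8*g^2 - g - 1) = -g^2 + 2*g - 7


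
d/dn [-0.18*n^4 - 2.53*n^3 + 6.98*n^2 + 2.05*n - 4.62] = -0.72*n^3 - 7.59*n^2 + 13.96*n + 2.05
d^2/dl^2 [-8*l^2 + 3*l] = -16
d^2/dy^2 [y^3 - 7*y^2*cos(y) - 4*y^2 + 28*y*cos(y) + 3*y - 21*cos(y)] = 7*y^2*cos(y) - 28*sqrt(2)*y*cos(y + pi/4) + 6*y - 56*sin(y) + 7*cos(y) - 8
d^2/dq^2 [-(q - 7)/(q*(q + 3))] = 2*(-q^3 + 21*q^2 + 63*q + 63)/(q^3*(q^3 + 9*q^2 + 27*q + 27))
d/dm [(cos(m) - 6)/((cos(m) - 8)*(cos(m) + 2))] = (cos(m)^2 - 12*cos(m) + 52)*sin(m)/((cos(m) - 8)^2*(cos(m) + 2)^2)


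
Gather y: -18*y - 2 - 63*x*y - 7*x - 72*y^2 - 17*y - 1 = -7*x - 72*y^2 + y*(-63*x - 35) - 3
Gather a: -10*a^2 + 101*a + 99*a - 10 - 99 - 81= -10*a^2 + 200*a - 190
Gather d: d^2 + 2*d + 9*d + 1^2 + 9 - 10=d^2 + 11*d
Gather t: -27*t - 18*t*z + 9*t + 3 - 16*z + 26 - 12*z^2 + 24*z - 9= t*(-18*z - 18) - 12*z^2 + 8*z + 20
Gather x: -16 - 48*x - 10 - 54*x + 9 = -102*x - 17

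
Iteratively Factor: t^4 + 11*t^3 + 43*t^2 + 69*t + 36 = (t + 1)*(t^3 + 10*t^2 + 33*t + 36) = (t + 1)*(t + 3)*(t^2 + 7*t + 12) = (t + 1)*(t + 3)*(t + 4)*(t + 3)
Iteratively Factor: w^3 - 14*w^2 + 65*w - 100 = (w - 4)*(w^2 - 10*w + 25) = (w - 5)*(w - 4)*(w - 5)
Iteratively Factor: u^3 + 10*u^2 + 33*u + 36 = (u + 4)*(u^2 + 6*u + 9) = (u + 3)*(u + 4)*(u + 3)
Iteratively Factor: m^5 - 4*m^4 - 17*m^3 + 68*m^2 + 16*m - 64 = (m - 4)*(m^4 - 17*m^2 + 16) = (m - 4)^2*(m^3 + 4*m^2 - m - 4) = (m - 4)^2*(m - 1)*(m^2 + 5*m + 4) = (m - 4)^2*(m - 1)*(m + 4)*(m + 1)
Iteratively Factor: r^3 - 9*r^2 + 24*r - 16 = (r - 1)*(r^2 - 8*r + 16) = (r - 4)*(r - 1)*(r - 4)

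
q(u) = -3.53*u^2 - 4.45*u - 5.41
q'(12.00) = -89.17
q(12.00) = -567.13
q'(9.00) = -67.99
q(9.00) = -331.39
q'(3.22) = -27.18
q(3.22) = -56.34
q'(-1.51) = 6.21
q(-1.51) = -6.74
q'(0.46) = -7.70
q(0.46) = -8.20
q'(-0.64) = 0.07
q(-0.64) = -4.01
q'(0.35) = -6.92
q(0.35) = -7.40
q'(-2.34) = 12.07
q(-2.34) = -14.33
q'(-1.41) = 5.50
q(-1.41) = -6.15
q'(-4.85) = 29.79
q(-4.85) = -66.86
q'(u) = -7.06*u - 4.45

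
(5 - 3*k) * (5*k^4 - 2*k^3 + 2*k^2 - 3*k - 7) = -15*k^5 + 31*k^4 - 16*k^3 + 19*k^2 + 6*k - 35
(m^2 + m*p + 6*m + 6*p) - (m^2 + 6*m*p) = -5*m*p + 6*m + 6*p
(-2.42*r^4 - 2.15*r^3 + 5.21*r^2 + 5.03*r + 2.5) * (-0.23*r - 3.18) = 0.5566*r^5 + 8.1901*r^4 + 5.6387*r^3 - 17.7247*r^2 - 16.5704*r - 7.95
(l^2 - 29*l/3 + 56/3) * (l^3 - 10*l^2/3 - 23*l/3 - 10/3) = l^5 - 13*l^4 + 389*l^3/9 + 77*l^2/9 - 998*l/9 - 560/9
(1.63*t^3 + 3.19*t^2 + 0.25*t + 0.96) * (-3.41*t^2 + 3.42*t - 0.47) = -5.5583*t^5 - 5.3033*t^4 + 9.2912*t^3 - 3.9179*t^2 + 3.1657*t - 0.4512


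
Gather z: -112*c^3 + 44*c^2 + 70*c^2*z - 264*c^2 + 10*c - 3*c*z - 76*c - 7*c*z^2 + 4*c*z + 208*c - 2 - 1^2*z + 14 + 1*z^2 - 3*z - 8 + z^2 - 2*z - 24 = -112*c^3 - 220*c^2 + 142*c + z^2*(2 - 7*c) + z*(70*c^2 + c - 6) - 20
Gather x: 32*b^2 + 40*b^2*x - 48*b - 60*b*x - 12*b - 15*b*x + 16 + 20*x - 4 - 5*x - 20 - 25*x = 32*b^2 - 60*b + x*(40*b^2 - 75*b - 10) - 8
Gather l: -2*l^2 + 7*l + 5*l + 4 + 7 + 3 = -2*l^2 + 12*l + 14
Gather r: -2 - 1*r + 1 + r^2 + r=r^2 - 1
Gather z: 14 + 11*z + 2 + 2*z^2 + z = 2*z^2 + 12*z + 16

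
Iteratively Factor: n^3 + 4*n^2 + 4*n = (n)*(n^2 + 4*n + 4) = n*(n + 2)*(n + 2)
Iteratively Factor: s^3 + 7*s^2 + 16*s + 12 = (s + 3)*(s^2 + 4*s + 4) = (s + 2)*(s + 3)*(s + 2)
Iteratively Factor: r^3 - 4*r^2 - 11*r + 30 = (r - 5)*(r^2 + r - 6) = (r - 5)*(r - 2)*(r + 3)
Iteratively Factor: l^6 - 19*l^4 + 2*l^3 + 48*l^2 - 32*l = (l - 4)*(l^5 + 4*l^4 - 3*l^3 - 10*l^2 + 8*l) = (l - 4)*(l - 1)*(l^4 + 5*l^3 + 2*l^2 - 8*l) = (l - 4)*(l - 1)*(l + 4)*(l^3 + l^2 - 2*l) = l*(l - 4)*(l - 1)*(l + 4)*(l^2 + l - 2) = l*(l - 4)*(l - 1)^2*(l + 4)*(l + 2)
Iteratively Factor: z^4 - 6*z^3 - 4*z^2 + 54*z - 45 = (z - 1)*(z^3 - 5*z^2 - 9*z + 45) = (z - 3)*(z - 1)*(z^2 - 2*z - 15) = (z - 5)*(z - 3)*(z - 1)*(z + 3)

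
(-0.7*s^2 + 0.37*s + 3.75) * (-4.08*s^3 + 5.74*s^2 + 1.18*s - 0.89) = 2.856*s^5 - 5.5276*s^4 - 14.0022*s^3 + 22.5846*s^2 + 4.0957*s - 3.3375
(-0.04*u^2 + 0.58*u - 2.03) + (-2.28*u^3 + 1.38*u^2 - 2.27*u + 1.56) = -2.28*u^3 + 1.34*u^2 - 1.69*u - 0.47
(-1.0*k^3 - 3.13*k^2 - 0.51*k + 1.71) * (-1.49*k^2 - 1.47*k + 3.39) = 1.49*k^5 + 6.1337*k^4 + 1.971*k^3 - 12.4089*k^2 - 4.2426*k + 5.7969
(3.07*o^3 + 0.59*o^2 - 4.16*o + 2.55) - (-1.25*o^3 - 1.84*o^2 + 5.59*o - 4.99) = 4.32*o^3 + 2.43*o^2 - 9.75*o + 7.54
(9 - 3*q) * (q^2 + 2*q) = -3*q^3 + 3*q^2 + 18*q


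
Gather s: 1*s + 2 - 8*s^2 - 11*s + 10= -8*s^2 - 10*s + 12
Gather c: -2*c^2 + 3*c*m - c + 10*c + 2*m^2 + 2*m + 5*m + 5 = -2*c^2 + c*(3*m + 9) + 2*m^2 + 7*m + 5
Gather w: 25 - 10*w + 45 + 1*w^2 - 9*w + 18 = w^2 - 19*w + 88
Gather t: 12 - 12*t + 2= 14 - 12*t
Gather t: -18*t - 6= -18*t - 6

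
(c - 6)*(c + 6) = c^2 - 36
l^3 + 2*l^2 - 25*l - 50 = (l - 5)*(l + 2)*(l + 5)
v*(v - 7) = v^2 - 7*v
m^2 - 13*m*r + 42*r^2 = (m - 7*r)*(m - 6*r)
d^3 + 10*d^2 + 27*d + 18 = (d + 1)*(d + 3)*(d + 6)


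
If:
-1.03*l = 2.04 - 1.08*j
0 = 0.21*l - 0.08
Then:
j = 2.25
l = 0.38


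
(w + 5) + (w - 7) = 2*w - 2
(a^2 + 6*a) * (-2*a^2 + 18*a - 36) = -2*a^4 + 6*a^3 + 72*a^2 - 216*a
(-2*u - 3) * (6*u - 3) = -12*u^2 - 12*u + 9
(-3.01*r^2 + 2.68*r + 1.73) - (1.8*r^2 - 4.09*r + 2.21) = -4.81*r^2 + 6.77*r - 0.48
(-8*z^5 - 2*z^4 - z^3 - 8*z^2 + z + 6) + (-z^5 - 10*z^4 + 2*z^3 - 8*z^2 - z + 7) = -9*z^5 - 12*z^4 + z^3 - 16*z^2 + 13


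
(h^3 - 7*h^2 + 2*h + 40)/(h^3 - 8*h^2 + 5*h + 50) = (h - 4)/(h - 5)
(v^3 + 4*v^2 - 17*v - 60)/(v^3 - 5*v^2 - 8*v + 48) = (v + 5)/(v - 4)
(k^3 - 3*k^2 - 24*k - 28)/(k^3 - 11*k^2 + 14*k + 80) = (k^2 - 5*k - 14)/(k^2 - 13*k + 40)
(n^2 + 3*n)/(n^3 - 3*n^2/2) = 2*(n + 3)/(n*(2*n - 3))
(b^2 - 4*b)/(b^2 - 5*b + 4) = b/(b - 1)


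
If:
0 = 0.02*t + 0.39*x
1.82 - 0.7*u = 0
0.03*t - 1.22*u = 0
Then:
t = 105.73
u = 2.60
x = -5.42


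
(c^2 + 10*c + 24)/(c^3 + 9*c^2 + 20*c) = (c + 6)/(c*(c + 5))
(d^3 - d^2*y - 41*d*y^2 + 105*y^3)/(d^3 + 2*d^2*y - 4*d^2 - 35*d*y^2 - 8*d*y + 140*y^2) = (d - 3*y)/(d - 4)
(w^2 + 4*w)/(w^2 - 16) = w/(w - 4)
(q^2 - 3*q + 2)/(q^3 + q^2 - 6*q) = (q - 1)/(q*(q + 3))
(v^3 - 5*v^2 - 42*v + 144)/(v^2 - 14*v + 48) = (v^2 + 3*v - 18)/(v - 6)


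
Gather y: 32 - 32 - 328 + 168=-160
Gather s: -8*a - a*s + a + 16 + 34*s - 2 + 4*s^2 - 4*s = -7*a + 4*s^2 + s*(30 - a) + 14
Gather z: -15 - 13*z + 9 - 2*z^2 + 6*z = -2*z^2 - 7*z - 6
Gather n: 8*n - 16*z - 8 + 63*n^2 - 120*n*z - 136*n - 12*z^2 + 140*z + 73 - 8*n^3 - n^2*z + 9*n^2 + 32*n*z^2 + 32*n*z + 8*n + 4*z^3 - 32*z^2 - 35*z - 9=-8*n^3 + n^2*(72 - z) + n*(32*z^2 - 88*z - 120) + 4*z^3 - 44*z^2 + 89*z + 56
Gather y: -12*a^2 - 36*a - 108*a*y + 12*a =-12*a^2 - 108*a*y - 24*a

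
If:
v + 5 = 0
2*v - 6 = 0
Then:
No Solution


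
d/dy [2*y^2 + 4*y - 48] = 4*y + 4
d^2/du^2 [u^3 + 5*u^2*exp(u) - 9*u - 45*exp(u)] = 5*u^2*exp(u) + 20*u*exp(u) + 6*u - 35*exp(u)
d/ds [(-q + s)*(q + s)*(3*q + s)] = -q^2 + 6*q*s + 3*s^2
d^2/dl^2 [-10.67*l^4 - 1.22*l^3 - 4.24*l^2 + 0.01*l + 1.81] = -128.04*l^2 - 7.32*l - 8.48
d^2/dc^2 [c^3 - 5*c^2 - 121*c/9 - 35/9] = 6*c - 10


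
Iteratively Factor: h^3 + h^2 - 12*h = (h - 3)*(h^2 + 4*h) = (h - 3)*(h + 4)*(h)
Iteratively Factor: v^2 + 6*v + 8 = (v + 2)*(v + 4)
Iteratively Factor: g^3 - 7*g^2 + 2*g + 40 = (g - 4)*(g^2 - 3*g - 10) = (g - 5)*(g - 4)*(g + 2)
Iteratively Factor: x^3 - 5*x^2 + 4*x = (x - 1)*(x^2 - 4*x) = (x - 4)*(x - 1)*(x)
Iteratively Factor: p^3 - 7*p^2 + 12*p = (p)*(p^2 - 7*p + 12) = p*(p - 3)*(p - 4)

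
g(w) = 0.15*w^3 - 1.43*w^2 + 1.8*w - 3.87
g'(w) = 0.45*w^2 - 2.86*w + 1.8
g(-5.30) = -75.91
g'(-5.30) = 29.60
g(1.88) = -4.54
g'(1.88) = -1.99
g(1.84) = -4.46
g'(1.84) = -1.94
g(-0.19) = -4.26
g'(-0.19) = 2.36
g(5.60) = -12.29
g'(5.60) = -0.10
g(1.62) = -4.07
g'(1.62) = -1.65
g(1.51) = -3.90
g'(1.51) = -1.49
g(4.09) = -10.17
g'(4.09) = -2.37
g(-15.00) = -858.87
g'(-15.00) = 145.95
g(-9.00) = -245.25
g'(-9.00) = 63.99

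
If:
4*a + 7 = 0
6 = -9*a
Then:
No Solution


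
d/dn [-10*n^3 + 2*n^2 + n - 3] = -30*n^2 + 4*n + 1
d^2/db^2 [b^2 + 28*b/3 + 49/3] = 2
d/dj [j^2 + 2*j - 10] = 2*j + 2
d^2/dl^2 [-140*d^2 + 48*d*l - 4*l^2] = -8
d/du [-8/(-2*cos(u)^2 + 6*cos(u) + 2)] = 4*(2*cos(u) - 3)*sin(u)/(sin(u)^2 + 3*cos(u))^2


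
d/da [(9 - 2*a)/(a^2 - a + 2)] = (-2*a^2 + 2*a + (2*a - 9)*(2*a - 1) - 4)/(a^2 - a + 2)^2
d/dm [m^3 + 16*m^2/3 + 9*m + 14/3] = 3*m^2 + 32*m/3 + 9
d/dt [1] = 0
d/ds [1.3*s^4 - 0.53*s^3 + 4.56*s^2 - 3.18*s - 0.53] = 5.2*s^3 - 1.59*s^2 + 9.12*s - 3.18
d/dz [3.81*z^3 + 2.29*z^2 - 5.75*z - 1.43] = 11.43*z^2 + 4.58*z - 5.75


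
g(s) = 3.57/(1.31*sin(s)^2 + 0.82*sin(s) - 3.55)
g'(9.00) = 0.69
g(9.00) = -1.19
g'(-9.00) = -0.06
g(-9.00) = -0.97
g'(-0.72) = 0.20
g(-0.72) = -1.01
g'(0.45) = -0.73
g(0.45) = -1.21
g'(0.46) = -0.74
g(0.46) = -1.22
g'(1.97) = 1.59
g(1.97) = -2.12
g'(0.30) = -0.53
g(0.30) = -1.12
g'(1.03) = -1.59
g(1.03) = -1.89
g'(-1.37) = 0.13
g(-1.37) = -1.15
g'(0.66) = -1.05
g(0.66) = -1.40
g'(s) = 3.57*(-2.62*sin(s)*cos(s) - 0.82*cos(s))/(1.31*sin(s)^2 + 0.82*sin(s) - 3.55)^2 = -(9.3534*sin(s) + 2.9274)*cos(s)/(1.31*sin(s)^2 + 0.82*sin(s) - 3.55)^2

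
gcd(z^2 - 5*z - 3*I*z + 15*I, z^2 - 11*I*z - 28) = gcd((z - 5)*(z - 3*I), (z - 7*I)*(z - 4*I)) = 1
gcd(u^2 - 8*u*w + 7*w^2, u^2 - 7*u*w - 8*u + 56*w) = u - 7*w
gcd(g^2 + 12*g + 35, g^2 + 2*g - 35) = g + 7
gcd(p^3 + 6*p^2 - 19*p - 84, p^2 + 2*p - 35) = p + 7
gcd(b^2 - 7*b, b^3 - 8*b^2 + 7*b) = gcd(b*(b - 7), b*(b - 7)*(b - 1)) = b^2 - 7*b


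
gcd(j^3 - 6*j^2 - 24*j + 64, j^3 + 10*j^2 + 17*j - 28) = j + 4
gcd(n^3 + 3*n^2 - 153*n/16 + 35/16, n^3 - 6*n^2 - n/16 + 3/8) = n - 1/4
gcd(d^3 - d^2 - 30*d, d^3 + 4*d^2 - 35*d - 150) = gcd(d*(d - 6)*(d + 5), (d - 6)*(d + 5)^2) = d^2 - d - 30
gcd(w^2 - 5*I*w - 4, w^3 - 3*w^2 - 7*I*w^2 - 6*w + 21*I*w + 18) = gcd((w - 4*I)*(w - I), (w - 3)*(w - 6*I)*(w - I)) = w - I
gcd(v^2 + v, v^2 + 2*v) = v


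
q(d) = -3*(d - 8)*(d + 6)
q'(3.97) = -17.82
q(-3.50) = 86.25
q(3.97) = 120.54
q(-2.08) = 118.54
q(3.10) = 133.77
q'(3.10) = -12.60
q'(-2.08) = 18.48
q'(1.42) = -2.52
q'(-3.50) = 27.00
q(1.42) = 146.47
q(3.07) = 134.15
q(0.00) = 144.00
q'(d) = 6 - 6*d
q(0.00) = 144.00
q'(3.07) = -12.42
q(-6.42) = -18.17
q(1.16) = 146.92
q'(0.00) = 6.00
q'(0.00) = 6.00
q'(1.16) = -0.96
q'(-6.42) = 44.52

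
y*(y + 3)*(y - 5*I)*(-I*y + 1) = -I*y^4 - 4*y^3 - 3*I*y^3 - 12*y^2 - 5*I*y^2 - 15*I*y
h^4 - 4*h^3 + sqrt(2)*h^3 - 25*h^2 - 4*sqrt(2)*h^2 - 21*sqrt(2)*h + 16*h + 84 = (h - 7)*(h + 3)*(h - sqrt(2))*(h + 2*sqrt(2))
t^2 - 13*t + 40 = (t - 8)*(t - 5)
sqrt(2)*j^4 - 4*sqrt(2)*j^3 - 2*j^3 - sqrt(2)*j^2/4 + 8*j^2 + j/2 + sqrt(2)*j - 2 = (j - 4)*(j - 1/2)*(j - sqrt(2))*(sqrt(2)*j + sqrt(2)/2)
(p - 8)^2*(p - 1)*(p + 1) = p^4 - 16*p^3 + 63*p^2 + 16*p - 64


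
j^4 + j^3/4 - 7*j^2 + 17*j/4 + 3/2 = (j - 2)*(j - 1)*(j + 1/4)*(j + 3)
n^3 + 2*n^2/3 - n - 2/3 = (n - 1)*(n + 2/3)*(n + 1)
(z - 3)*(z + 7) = z^2 + 4*z - 21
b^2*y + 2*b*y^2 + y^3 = y*(b + y)^2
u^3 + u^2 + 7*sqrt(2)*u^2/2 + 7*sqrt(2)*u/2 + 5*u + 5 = (u + 1)*(u + sqrt(2))*(u + 5*sqrt(2)/2)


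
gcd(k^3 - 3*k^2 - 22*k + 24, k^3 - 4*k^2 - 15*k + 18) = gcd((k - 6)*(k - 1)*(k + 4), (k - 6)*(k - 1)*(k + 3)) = k^2 - 7*k + 6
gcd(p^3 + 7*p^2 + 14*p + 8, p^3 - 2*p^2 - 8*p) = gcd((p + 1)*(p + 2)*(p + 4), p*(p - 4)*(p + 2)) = p + 2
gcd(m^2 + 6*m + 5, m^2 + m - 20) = m + 5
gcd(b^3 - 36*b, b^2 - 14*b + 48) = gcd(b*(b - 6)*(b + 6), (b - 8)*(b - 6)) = b - 6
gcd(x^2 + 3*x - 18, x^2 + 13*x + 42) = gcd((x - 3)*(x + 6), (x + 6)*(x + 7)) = x + 6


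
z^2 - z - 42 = (z - 7)*(z + 6)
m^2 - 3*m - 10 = (m - 5)*(m + 2)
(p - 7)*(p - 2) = p^2 - 9*p + 14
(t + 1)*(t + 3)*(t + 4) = t^3 + 8*t^2 + 19*t + 12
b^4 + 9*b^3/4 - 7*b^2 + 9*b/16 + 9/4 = (b - 3/2)*(b - 3/4)*(b + 1/2)*(b + 4)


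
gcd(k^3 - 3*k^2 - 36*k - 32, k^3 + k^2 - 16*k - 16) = k^2 + 5*k + 4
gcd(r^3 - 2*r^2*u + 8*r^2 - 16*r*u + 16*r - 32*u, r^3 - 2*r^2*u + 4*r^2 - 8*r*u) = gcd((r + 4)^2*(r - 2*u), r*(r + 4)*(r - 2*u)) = r^2 - 2*r*u + 4*r - 8*u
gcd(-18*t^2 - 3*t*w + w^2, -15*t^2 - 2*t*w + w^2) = 3*t + w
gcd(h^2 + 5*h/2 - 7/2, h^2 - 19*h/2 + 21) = 1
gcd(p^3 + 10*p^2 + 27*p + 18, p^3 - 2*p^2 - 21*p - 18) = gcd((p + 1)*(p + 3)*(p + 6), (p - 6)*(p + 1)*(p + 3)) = p^2 + 4*p + 3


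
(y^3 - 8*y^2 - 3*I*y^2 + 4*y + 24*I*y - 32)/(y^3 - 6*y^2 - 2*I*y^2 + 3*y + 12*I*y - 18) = (y^2 - 4*y*(2 + I) + 32*I)/(y^2 - 3*y*(2 + I) + 18*I)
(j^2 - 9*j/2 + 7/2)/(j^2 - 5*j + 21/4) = 2*(j - 1)/(2*j - 3)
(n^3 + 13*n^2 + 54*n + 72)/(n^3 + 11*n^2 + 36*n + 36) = (n + 4)/(n + 2)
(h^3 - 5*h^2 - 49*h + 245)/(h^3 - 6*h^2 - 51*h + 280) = (h - 7)/(h - 8)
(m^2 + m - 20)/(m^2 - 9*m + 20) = (m + 5)/(m - 5)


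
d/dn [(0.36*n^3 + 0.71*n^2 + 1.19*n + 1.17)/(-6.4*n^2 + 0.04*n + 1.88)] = (-2.304*n^4 + 0.0288000000000004*n^3 + 9.6748*n^2 + 17.6456*n + 2.1904)/(40.96*n^4 - 0.512*n^3 - 24.0624*n^2 + 0.1504*n + 3.5344)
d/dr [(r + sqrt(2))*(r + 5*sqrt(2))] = 2*r + 6*sqrt(2)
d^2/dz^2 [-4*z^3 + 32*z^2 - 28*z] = 64 - 24*z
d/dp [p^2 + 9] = 2*p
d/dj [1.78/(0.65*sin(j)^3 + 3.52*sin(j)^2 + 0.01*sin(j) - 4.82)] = (-12.5312*sin(j) + 1.7355*cos(2*j) - 1.7533)*cos(j)/(0.65*sin(j)^3 + 3.52*sin(j)^2 + 0.01*sin(j) - 4.82)^2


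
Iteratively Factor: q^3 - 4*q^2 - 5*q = (q + 1)*(q^2 - 5*q) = (q - 5)*(q + 1)*(q)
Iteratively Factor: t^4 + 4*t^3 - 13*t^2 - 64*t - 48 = (t + 1)*(t^3 + 3*t^2 - 16*t - 48) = (t - 4)*(t + 1)*(t^2 + 7*t + 12) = (t - 4)*(t + 1)*(t + 4)*(t + 3)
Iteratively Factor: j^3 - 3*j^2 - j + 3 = (j - 3)*(j^2 - 1) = (j - 3)*(j - 1)*(j + 1)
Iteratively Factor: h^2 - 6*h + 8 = (h - 4)*(h - 2)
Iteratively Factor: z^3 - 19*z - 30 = (z + 2)*(z^2 - 2*z - 15) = (z - 5)*(z + 2)*(z + 3)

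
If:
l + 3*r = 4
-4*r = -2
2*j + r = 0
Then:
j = -1/4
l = 5/2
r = 1/2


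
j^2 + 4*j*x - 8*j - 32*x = (j - 8)*(j + 4*x)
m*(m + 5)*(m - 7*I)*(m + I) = m^4 + 5*m^3 - 6*I*m^3 + 7*m^2 - 30*I*m^2 + 35*m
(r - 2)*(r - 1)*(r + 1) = r^3 - 2*r^2 - r + 2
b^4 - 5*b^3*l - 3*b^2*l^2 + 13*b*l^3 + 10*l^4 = (b - 5*l)*(b - 2*l)*(b + l)^2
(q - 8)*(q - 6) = q^2 - 14*q + 48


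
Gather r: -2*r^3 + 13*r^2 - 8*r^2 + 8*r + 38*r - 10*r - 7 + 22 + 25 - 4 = -2*r^3 + 5*r^2 + 36*r + 36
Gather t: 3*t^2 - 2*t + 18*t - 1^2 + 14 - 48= 3*t^2 + 16*t - 35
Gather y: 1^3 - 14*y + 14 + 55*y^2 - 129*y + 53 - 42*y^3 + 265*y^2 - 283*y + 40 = -42*y^3 + 320*y^2 - 426*y + 108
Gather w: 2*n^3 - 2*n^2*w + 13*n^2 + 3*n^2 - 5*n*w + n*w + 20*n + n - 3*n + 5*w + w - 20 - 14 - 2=2*n^3 + 16*n^2 + 18*n + w*(-2*n^2 - 4*n + 6) - 36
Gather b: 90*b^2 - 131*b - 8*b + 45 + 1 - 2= 90*b^2 - 139*b + 44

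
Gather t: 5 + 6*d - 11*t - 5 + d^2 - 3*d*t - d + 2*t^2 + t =d^2 + 5*d + 2*t^2 + t*(-3*d - 10)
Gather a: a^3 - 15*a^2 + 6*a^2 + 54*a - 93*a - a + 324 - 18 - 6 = a^3 - 9*a^2 - 40*a + 300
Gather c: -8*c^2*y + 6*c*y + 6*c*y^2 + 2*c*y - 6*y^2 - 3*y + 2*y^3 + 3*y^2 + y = -8*c^2*y + c*(6*y^2 + 8*y) + 2*y^3 - 3*y^2 - 2*y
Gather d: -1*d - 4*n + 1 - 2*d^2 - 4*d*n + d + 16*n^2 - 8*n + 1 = -2*d^2 - 4*d*n + 16*n^2 - 12*n + 2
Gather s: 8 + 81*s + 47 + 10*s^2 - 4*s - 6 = 10*s^2 + 77*s + 49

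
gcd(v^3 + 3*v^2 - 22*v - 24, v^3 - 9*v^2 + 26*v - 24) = v - 4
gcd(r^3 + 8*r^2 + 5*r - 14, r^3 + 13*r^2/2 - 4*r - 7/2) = r^2 + 6*r - 7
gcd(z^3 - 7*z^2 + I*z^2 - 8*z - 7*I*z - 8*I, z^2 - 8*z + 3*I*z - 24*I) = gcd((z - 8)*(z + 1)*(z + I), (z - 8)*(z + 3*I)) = z - 8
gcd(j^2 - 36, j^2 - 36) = j^2 - 36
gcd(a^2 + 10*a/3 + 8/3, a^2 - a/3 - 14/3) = a + 2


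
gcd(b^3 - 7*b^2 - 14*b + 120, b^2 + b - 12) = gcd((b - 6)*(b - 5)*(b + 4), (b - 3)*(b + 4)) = b + 4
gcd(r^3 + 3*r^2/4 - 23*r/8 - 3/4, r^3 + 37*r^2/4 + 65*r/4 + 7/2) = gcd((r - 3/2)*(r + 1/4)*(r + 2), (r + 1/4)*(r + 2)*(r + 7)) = r^2 + 9*r/4 + 1/2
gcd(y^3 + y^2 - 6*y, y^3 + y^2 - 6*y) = y^3 + y^2 - 6*y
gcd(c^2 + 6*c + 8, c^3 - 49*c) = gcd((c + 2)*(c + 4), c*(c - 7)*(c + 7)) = 1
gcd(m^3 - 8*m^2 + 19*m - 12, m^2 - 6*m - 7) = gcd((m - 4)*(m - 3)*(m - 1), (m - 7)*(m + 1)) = 1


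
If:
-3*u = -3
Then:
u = 1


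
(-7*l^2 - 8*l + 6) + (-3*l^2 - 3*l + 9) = -10*l^2 - 11*l + 15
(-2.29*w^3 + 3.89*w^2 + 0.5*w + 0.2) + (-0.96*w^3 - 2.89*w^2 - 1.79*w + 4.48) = -3.25*w^3 + 1.0*w^2 - 1.29*w + 4.68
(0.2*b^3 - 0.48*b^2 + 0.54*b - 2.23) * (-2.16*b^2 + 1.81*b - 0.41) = -0.432*b^5 + 1.3988*b^4 - 2.1172*b^3 + 5.991*b^2 - 4.2577*b + 0.9143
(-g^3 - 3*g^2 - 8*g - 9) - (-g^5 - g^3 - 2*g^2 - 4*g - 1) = g^5 - g^2 - 4*g - 8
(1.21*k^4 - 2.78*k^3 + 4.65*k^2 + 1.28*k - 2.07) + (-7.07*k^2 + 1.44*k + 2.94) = 1.21*k^4 - 2.78*k^3 - 2.42*k^2 + 2.72*k + 0.87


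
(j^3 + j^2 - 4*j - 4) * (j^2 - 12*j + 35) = j^5 - 11*j^4 + 19*j^3 + 79*j^2 - 92*j - 140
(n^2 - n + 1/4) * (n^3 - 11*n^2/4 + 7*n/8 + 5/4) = n^5 - 15*n^4/4 + 31*n^3/8 - 5*n^2/16 - 33*n/32 + 5/16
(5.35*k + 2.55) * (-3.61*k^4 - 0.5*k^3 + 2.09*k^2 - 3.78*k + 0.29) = -19.3135*k^5 - 11.8805*k^4 + 9.9065*k^3 - 14.8935*k^2 - 8.0875*k + 0.7395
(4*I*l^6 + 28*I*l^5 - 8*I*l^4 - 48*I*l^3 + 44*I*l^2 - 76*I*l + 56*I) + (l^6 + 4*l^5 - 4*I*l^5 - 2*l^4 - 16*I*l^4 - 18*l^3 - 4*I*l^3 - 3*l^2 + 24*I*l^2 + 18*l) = l^6 + 4*I*l^6 + 4*l^5 + 24*I*l^5 - 2*l^4 - 24*I*l^4 - 18*l^3 - 52*I*l^3 - 3*l^2 + 68*I*l^2 + 18*l - 76*I*l + 56*I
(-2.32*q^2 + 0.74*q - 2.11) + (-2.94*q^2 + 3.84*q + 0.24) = -5.26*q^2 + 4.58*q - 1.87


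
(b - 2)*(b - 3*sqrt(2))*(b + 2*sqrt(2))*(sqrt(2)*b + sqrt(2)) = sqrt(2)*b^4 - 2*b^3 - sqrt(2)*b^3 - 14*sqrt(2)*b^2 + 2*b^2 + 4*b + 12*sqrt(2)*b + 24*sqrt(2)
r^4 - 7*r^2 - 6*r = r*(r - 3)*(r + 1)*(r + 2)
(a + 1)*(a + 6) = a^2 + 7*a + 6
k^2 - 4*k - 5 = (k - 5)*(k + 1)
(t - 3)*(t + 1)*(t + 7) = t^3 + 5*t^2 - 17*t - 21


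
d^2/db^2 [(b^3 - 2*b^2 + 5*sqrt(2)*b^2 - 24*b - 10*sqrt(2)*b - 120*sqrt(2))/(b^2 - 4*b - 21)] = 2*(5*b^3 + 10*sqrt(2)*b^3 - 45*sqrt(2)*b^2 + 126*b^2 - 189*b + 810*sqrt(2)*b - 1395*sqrt(2) + 1134)/(b^6 - 12*b^5 - 15*b^4 + 440*b^3 + 315*b^2 - 5292*b - 9261)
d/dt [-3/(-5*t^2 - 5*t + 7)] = 15*(-2*t - 1)/(5*t^2 + 5*t - 7)^2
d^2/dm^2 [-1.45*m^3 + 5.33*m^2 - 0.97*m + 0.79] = 10.66 - 8.7*m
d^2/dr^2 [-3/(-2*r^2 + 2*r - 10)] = 3*(-r^2 + r + (2*r - 1)^2 - 5)/(r^2 - r + 5)^3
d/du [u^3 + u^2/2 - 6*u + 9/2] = 3*u^2 + u - 6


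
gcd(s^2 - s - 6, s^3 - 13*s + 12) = s - 3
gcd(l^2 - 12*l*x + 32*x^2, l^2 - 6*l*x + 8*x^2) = -l + 4*x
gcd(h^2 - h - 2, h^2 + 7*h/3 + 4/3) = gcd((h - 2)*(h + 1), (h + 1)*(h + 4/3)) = h + 1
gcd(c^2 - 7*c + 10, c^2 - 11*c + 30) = c - 5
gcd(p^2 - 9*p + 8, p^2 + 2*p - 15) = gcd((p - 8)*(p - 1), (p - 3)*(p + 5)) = 1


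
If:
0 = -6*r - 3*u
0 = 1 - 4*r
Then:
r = 1/4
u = -1/2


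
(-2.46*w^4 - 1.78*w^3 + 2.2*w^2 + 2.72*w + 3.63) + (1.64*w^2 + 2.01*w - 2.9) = -2.46*w^4 - 1.78*w^3 + 3.84*w^2 + 4.73*w + 0.73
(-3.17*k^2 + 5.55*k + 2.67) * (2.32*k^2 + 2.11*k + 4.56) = -7.3544*k^4 + 6.1873*k^3 + 3.4497*k^2 + 30.9417*k + 12.1752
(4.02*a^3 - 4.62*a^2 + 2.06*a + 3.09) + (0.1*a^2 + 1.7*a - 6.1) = 4.02*a^3 - 4.52*a^2 + 3.76*a - 3.01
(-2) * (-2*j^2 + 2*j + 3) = 4*j^2 - 4*j - 6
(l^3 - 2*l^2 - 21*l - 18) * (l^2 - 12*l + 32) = l^5 - 14*l^4 + 35*l^3 + 170*l^2 - 456*l - 576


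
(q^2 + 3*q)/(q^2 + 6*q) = (q + 3)/(q + 6)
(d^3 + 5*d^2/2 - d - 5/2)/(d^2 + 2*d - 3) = (2*d^2 + 7*d + 5)/(2*(d + 3))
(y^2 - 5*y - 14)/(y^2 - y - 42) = (y + 2)/(y + 6)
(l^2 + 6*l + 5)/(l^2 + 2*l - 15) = (l + 1)/(l - 3)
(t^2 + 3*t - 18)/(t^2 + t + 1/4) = 4*(t^2 + 3*t - 18)/(4*t^2 + 4*t + 1)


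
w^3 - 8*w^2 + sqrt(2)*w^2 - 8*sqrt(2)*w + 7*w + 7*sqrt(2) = (w - 7)*(w - 1)*(w + sqrt(2))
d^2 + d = d*(d + 1)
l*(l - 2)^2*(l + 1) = l^4 - 3*l^3 + 4*l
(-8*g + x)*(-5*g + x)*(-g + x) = -40*g^3 + 53*g^2*x - 14*g*x^2 + x^3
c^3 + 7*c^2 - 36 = (c - 2)*(c + 3)*(c + 6)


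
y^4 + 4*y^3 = y^3*(y + 4)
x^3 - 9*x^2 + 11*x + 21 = (x - 7)*(x - 3)*(x + 1)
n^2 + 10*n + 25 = (n + 5)^2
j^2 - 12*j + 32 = (j - 8)*(j - 4)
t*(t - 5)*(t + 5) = t^3 - 25*t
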